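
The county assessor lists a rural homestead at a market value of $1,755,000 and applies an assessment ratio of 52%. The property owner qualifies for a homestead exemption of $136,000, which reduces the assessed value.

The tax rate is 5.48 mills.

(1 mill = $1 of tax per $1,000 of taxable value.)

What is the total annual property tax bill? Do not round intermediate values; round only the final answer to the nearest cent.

$4,255.77

Assessed value = $1,755,000 × 0.52 = $912,600
Taxable value = $912,600 − $136,000 = $776,600
Tax = $776,600 × 0.00548 = $4,255.768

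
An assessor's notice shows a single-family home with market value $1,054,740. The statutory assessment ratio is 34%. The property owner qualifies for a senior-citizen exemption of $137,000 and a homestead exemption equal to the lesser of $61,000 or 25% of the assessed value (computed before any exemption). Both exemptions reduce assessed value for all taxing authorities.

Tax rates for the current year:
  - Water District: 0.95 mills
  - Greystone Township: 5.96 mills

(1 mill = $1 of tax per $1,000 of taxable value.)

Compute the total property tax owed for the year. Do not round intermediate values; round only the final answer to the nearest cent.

$1,109.83

Assessed value = $1,054,740 × 0.34 = $358,611.6
Homestead exemption = min($61,000, 25% × $358,611.6) = min($61,000, $89,652.9) = $61,000 (dollar cap binds)
Taxable value = $358,611.6 − $137,000 − $61,000 = $160,611.6
Water District: $160,611.6 × 0.00095 = $152.58102
Greystone Township: $160,611.6 × 0.00596 = $957.245136
Total = $1,109.826156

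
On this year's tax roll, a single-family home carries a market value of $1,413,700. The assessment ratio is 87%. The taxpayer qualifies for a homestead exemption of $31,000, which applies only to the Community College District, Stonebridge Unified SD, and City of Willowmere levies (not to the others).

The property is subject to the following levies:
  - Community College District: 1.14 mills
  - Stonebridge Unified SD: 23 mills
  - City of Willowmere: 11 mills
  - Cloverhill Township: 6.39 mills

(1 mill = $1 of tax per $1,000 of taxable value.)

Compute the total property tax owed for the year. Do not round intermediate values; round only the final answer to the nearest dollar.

Assessed value = $1,413,700 × 0.87 = $1,229,919
Community College District: ($1,229,919 − $31,000) × 0.00114 = $1,198,919 × 0.00114 = $1,366.76766
Stonebridge Unified SD: ($1,229,919 − $31,000) × 0.023 = $1,198,919 × 0.023 = $27,575.137
City of Willowmere: ($1,229,919 − $31,000) × 0.011 = $1,198,919 × 0.011 = $13,188.109
Cloverhill Township: $1,229,919 × 0.00639 = $7,859.18241
Total = $49,989.19607

$49,989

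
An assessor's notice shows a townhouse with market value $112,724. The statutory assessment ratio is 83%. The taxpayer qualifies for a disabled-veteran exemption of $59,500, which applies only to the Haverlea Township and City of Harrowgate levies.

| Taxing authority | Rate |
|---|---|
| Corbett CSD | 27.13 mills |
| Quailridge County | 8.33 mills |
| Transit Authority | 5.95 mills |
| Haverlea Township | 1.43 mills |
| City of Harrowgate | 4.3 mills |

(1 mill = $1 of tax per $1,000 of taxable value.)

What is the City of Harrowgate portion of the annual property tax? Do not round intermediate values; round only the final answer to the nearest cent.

$146.46

Assessed value = $112,724 × 0.83 = $93,560.92
City of Harrowgate taxable value = $93,560.92 − $59,500 = $34,060.92
City of Harrowgate levy = $34,060.92 × 0.0043 = $146.461956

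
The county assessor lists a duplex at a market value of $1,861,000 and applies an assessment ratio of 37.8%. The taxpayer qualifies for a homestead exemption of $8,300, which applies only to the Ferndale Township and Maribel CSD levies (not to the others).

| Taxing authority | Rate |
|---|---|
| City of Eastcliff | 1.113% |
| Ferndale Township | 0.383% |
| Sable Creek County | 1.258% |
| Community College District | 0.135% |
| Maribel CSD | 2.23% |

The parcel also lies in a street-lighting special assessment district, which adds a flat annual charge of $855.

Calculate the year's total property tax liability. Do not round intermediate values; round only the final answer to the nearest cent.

Assessed value = $1,861,000 × 0.378 = $703,458
City of Eastcliff: $703,458 × 0.01113 = $7,829.48754
Ferndale Township: ($703,458 − $8,300) × 0.00383 = $695,158 × 0.00383 = $2,662.45514
Sable Creek County: $703,458 × 0.01258 = $8,849.50164
Community College District: $703,458 × 0.00135 = $949.6683
Maribel CSD: ($703,458 − $8,300) × 0.0223 = $695,158 × 0.0223 = $15,502.0234
Levies subtotal = $35,793.13602
Total = $35,793.13602 + $855 = $36,648.13602

$36,648.14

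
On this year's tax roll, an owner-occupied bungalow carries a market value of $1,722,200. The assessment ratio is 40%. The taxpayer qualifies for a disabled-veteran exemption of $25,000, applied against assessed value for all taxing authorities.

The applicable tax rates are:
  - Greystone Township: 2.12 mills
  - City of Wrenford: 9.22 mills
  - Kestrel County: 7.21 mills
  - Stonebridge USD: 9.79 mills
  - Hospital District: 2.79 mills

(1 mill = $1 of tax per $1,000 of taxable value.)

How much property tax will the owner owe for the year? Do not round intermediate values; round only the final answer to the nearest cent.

Assessed value = $1,722,200 × 0.4 = $688,880
Taxable value = $688,880 − $25,000 = $663,880
Greystone Township: $663,880 × 0.00212 = $1,407.4256
City of Wrenford: $663,880 × 0.00922 = $6,120.9736
Kestrel County: $663,880 × 0.00721 = $4,786.5748
Stonebridge USD: $663,880 × 0.00979 = $6,499.3852
Hospital District: $663,880 × 0.00279 = $1,852.2252
Total = $1,407.4256 + $6,120.9736 + $4,786.5748 + $6,499.3852 + $1,852.2252 = $20,666.5844

$20,666.58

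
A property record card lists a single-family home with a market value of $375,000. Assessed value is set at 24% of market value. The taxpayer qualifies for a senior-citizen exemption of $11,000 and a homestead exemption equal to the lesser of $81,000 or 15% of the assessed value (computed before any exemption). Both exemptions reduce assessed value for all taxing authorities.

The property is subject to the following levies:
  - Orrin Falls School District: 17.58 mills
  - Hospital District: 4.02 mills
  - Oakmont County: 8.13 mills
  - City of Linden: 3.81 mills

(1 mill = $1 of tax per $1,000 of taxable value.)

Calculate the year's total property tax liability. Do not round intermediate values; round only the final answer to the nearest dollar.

Assessed value = $375,000 × 0.24 = $90,000
Homestead exemption = min($81,000, 15% × $90,000) = min($81,000, $13,500) = $13,500 (percentage binds)
Taxable value = $90,000 − $11,000 − $13,500 = $65,500
Orrin Falls School District: $65,500 × 0.01758 = $1,151.49
Hospital District: $65,500 × 0.00402 = $263.31
Oakmont County: $65,500 × 0.00813 = $532.515
City of Linden: $65,500 × 0.00381 = $249.555
Total = $2,196.87

$2,197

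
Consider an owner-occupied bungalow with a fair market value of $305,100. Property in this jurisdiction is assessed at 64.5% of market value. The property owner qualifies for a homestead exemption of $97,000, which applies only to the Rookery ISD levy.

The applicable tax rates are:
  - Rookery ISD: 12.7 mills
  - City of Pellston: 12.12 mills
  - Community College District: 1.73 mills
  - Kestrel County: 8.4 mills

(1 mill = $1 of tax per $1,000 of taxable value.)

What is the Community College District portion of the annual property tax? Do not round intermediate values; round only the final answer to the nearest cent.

Assessed value = $305,100 × 0.645 = $196,789.5
Community College District taxable value = $196,789.5 (exemption does not apply)
Community College District levy = $196,789.5 × 0.00173 = $340.445835

$340.45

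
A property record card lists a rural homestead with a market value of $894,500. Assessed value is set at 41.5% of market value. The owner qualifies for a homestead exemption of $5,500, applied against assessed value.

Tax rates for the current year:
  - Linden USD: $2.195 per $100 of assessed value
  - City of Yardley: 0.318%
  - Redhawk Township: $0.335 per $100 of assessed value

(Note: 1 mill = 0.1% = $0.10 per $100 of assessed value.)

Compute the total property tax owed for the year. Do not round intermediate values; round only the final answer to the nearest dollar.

Assessed value = $894,500 × 0.415 = $371,217.5
Taxable value = $371,217.5 − $5,500 = $365,717.5
Linden USD: $365,717.5 × 0.02195 = $8,027.499125
City of Yardley: $365,717.5 × 0.00318 = $1,162.98165
Redhawk Township: $365,717.5 × 0.00335 = $1,225.153625
Total = $10,415.6344

$10,416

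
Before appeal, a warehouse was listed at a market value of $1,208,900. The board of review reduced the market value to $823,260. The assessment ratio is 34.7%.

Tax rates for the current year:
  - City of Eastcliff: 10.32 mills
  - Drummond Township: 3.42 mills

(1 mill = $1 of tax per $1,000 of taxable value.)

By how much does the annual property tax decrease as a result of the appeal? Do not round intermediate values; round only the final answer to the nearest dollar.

Old assessed value = $1,208,900 × 0.347 = $419,488.3
New assessed value = $823,260 × 0.347 = $285,671.22
Combined rate = 0.01032 + 0.00342 = 0.01374
Old tax = $419,488.3 × 0.01374 = $5,763.769242
New tax = $285,671.22 × 0.01374 = $3,925.1225628
Reduction = $5,763.769242 − $3,925.1225628 = $1,838.6466792

$1,839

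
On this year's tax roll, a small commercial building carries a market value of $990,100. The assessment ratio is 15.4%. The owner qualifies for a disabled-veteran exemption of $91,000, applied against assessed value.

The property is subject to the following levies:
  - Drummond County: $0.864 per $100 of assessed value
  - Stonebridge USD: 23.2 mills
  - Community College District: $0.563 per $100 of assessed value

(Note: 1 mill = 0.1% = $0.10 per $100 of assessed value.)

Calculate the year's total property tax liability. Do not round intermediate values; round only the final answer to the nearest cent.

Assessed value = $990,100 × 0.154 = $152,475.4
Taxable value = $152,475.4 − $91,000 = $61,475.4
Drummond County: $61,475.4 × 0.00864 = $531.147456
Stonebridge USD: $61,475.4 × 0.0232 = $1,426.22928
Community College District: $61,475.4 × 0.00563 = $346.106502
Total = $2,303.483238

$2,303.48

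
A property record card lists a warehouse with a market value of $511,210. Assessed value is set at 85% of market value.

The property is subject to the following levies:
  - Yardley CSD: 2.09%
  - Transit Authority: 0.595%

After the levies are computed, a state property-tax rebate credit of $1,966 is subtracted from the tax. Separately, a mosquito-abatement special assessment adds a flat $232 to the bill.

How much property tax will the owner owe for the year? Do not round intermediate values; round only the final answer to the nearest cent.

$9,933.09

Assessed value = $511,210 × 0.85 = $434,528.5
Yardley CSD: $434,528.5 × 0.0209 = $9,081.64565
Transit Authority: $434,528.5 × 0.00595 = $2,585.444575
Levies subtotal = $11,667.090225
After credit = $11,667.090225 − $1,966 = $9,701.090225
Total = $9,701.090225 + $232 = $9,933.090225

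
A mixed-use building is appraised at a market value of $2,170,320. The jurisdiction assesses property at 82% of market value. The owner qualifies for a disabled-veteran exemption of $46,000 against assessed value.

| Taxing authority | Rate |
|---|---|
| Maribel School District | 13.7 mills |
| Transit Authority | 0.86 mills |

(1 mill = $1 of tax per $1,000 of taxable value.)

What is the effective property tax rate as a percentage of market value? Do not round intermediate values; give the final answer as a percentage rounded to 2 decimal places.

1.16%

Assessed value = $2,170,320 × 0.82 = $1,779,662.4
Taxable value = $1,779,662.4 − $46,000 = $1,733,662.4
Maribel School District: $1,733,662.4 × 0.0137 = $23,751.17488
Transit Authority: $1,733,662.4 × 0.00086 = $1,490.949664
Total tax = $25,242.124544
Effective rate = $25,242.124544 ÷ $2,170,320 = 1.16% of market value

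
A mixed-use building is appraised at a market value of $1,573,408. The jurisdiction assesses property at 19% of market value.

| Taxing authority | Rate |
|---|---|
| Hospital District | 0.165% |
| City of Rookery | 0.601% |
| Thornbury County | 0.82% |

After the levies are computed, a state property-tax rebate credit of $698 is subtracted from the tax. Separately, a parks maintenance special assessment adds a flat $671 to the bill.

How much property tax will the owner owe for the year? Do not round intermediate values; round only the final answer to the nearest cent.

$4,714.31

Assessed value = $1,573,408 × 0.19 = $298,947.52
Hospital District: $298,947.52 × 0.00165 = $493.263408
City of Rookery: $298,947.52 × 0.00601 = $1,796.6745952
Thornbury County: $298,947.52 × 0.0082 = $2,451.369664
Levies subtotal = $4,741.3076672
After credit = $4,741.3076672 − $698 = $4,043.3076672
Total = $4,043.3076672 + $671 = $4,714.3076672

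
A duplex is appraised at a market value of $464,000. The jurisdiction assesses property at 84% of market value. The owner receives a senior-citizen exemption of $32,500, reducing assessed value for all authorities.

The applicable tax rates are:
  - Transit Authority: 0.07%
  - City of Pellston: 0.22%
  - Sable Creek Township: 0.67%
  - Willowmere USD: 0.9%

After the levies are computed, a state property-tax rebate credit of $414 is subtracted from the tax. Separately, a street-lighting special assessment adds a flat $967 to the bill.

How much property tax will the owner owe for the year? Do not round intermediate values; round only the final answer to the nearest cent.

Assessed value = $464,000 × 0.84 = $389,760
Taxable value = $389,760 − $32,500 = $357,260
Transit Authority: $357,260 × 0.0007 = $250.082
City of Pellston: $357,260 × 0.0022 = $785.972
Sable Creek Township: $357,260 × 0.0067 = $2,393.642
Willowmere USD: $357,260 × 0.009 = $3,215.34
Levies subtotal = $6,645.036
After credit = $6,645.036 − $414 = $6,231.036
Total = $6,231.036 + $967 = $7,198.036

$7,198.04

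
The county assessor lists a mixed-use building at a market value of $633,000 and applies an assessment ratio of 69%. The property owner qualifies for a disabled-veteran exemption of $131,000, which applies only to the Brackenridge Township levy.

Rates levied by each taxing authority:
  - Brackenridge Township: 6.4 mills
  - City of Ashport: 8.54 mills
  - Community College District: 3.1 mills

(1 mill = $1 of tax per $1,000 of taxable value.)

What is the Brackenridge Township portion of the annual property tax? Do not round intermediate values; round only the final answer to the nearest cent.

Assessed value = $633,000 × 0.69 = $436,770
Brackenridge Township taxable value = $436,770 − $131,000 = $305,770
Brackenridge Township levy = $305,770 × 0.0064 = $1,956.928

$1,956.93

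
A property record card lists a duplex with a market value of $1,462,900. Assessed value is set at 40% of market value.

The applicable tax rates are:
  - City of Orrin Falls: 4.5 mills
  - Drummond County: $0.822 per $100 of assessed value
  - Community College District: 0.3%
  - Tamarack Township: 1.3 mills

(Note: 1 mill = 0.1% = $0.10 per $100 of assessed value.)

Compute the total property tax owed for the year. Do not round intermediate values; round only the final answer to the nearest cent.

Assessed value = $1,462,900 × 0.4 = $585,160
City of Orrin Falls: $585,160 × 0.0045 = $2,633.22
Drummond County: $585,160 × 0.00822 = $4,810.0152
Community College District: $585,160 × 0.003 = $1,755.48
Tamarack Township: $585,160 × 0.0013 = $760.708
Total = $9,959.4232

$9,959.42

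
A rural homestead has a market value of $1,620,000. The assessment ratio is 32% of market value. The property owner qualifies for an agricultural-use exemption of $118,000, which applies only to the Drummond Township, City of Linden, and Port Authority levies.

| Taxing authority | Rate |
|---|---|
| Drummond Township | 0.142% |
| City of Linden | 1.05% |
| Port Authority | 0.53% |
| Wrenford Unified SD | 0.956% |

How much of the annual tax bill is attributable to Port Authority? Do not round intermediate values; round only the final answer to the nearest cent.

$2,122.12

Assessed value = $1,620,000 × 0.32 = $518,400
Port Authority taxable value = $518,400 − $118,000 = $400,400
Port Authority levy = $400,400 × 0.0053 = $2,122.12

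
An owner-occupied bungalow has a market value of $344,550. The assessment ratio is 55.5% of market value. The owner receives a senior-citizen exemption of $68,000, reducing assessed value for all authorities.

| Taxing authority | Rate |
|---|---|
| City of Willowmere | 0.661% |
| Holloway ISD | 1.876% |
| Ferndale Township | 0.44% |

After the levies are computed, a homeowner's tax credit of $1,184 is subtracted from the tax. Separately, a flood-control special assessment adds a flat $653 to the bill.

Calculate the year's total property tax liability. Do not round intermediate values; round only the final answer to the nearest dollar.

$3,137

Assessed value = $344,550 × 0.555 = $191,225.25
Taxable value = $191,225.25 − $68,000 = $123,225.25
City of Willowmere: $123,225.25 × 0.00661 = $814.5189025
Holloway ISD: $123,225.25 × 0.01876 = $2,311.70569
Ferndale Township: $123,225.25 × 0.0044 = $542.1911
Levies subtotal = $3,668.4156925
After credit = $3,668.4156925 − $1,184 = $2,484.4156925
Total = $2,484.4156925 + $653 = $3,137.4156925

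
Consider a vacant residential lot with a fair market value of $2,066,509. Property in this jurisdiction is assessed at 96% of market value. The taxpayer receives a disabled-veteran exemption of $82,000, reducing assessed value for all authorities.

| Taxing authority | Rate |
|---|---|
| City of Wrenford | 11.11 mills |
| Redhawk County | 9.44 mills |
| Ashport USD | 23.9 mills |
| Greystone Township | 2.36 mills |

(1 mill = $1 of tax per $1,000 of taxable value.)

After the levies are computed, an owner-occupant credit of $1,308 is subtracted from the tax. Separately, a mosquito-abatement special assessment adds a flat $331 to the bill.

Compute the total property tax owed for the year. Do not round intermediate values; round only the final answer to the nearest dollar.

Assessed value = $2,066,509 × 0.96 = $1,983,848.64
Taxable value = $1,983,848.64 − $82,000 = $1,901,848.64
City of Wrenford: $1,901,848.64 × 0.01111 = $21,129.5383904
Redhawk County: $1,901,848.64 × 0.00944 = $17,953.4511616
Ashport USD: $1,901,848.64 × 0.0239 = $45,454.182496
Greystone Township: $1,901,848.64 × 0.00236 = $4,488.3627904
Levies subtotal = $89,025.5348384
After credit = $89,025.5348384 − $1,308 = $87,717.5348384
Total = $87,717.5348384 + $331 = $88,048.5348384

$88,049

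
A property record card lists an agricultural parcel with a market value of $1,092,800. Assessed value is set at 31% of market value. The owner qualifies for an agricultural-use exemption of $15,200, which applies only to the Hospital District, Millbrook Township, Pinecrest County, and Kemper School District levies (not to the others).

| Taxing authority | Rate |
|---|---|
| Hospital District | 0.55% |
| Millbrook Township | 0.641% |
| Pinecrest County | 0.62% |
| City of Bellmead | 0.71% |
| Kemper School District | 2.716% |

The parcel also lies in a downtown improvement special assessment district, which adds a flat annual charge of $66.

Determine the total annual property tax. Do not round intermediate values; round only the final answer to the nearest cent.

Assessed value = $1,092,800 × 0.31 = $338,768
Hospital District: ($338,768 − $15,200) × 0.0055 = $323,568 × 0.0055 = $1,779.624
Millbrook Township: ($338,768 − $15,200) × 0.00641 = $323,568 × 0.00641 = $2,074.07088
Pinecrest County: ($338,768 − $15,200) × 0.0062 = $323,568 × 0.0062 = $2,006.1216
City of Bellmead: $338,768 × 0.0071 = $2,405.2528
Kemper School District: ($338,768 − $15,200) × 0.02716 = $323,568 × 0.02716 = $8,788.10688
Levies subtotal = $17,053.17616
Total = $17,053.17616 + $66 = $17,119.17616

$17,119.18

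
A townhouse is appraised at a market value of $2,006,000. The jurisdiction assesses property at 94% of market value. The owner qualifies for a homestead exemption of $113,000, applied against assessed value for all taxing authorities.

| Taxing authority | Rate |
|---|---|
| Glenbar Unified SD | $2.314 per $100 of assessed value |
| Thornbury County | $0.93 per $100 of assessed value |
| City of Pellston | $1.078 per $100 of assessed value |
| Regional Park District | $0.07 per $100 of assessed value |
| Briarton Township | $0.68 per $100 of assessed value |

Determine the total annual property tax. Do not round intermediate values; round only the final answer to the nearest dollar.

$89,908

Assessed value = $2,006,000 × 0.94 = $1,885,640
Taxable value = $1,885,640 − $113,000 = $1,772,640
Glenbar Unified SD: $1,772,640 × 0.02314 = $41,018.8896
Thornbury County: $1,772,640 × 0.0093 = $16,485.552
City of Pellston: $1,772,640 × 0.01078 = $19,109.0592
Regional Park District: $1,772,640 × 0.0007 = $1,240.848
Briarton Township: $1,772,640 × 0.0068 = $12,053.952
Total = $41,018.8896 + $16,485.552 + $19,109.0592 + $1,240.848 + $12,053.952 = $89,908.3008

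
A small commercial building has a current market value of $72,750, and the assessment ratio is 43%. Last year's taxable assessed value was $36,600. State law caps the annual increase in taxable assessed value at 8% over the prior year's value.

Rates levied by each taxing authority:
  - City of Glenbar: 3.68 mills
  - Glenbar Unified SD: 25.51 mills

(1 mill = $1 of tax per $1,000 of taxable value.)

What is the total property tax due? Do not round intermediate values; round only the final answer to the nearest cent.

Uncapped assessed value = $72,750 × 0.43 = $31,282.5
Cap limit = $36,600 × 1.08 = $39,528
Taxable assessed value = min($31,282.5, $39,528) = $31,282.5 (cap does not bind)
City of Glenbar: $31,282.5 × 0.00368 = $115.1196
Glenbar Unified SD: $31,282.5 × 0.02551 = $798.016575
Total = $913.136175

$913.14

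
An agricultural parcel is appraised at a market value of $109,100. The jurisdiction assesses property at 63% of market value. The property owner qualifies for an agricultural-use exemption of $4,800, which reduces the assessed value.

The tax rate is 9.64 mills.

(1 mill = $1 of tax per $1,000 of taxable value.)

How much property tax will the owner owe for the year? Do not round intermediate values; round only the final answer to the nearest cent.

Assessed value = $109,100 × 0.63 = $68,733
Taxable value = $68,733 − $4,800 = $63,933
Tax = $63,933 × 0.00964 = $616.31412

$616.31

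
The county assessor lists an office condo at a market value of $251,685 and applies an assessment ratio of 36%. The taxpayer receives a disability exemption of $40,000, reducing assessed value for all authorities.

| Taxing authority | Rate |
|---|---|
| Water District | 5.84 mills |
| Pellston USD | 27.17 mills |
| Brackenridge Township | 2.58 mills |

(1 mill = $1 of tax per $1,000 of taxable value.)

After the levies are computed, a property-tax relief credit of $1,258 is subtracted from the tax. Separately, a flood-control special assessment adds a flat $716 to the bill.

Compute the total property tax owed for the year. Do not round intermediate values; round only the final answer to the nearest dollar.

$1,259

Assessed value = $251,685 × 0.36 = $90,606.6
Taxable value = $90,606.6 − $40,000 = $50,606.6
Water District: $50,606.6 × 0.00584 = $295.542544
Pellston USD: $50,606.6 × 0.02717 = $1,374.981322
Brackenridge Township: $50,606.6 × 0.00258 = $130.565028
Levies subtotal = $1,801.088894
After credit = $1,801.088894 − $1,258 = $543.088894
Total = $543.088894 + $716 = $1,259.088894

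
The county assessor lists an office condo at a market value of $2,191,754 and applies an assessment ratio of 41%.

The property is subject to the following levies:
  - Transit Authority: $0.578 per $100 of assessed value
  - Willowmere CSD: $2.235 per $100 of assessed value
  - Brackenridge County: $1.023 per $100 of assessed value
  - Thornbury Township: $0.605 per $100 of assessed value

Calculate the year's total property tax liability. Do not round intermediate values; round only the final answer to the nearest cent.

Assessed value = $2,191,754 × 0.41 = $898,619.14
Transit Authority: $898,619.14 × 0.00578 = $5,194.0186292
Willowmere CSD: $898,619.14 × 0.02235 = $20,084.137779
Brackenridge County: $898,619.14 × 0.01023 = $9,192.8738022
Thornbury Township: $898,619.14 × 0.00605 = $5,436.645797
Total = $5,194.0186292 + $20,084.137779 + $9,192.8738022 + $5,436.645797 = $39,907.6760074

$39,907.68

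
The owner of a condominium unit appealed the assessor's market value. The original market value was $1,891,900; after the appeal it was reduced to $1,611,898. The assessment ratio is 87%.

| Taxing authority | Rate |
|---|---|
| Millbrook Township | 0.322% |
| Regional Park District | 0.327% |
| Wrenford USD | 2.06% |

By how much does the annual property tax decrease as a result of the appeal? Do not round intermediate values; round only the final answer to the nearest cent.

$6,599.17

Old assessed value = $1,891,900 × 0.87 = $1,645,953
New assessed value = $1,611,898 × 0.87 = $1,402,351.26
Combined rate = 0.00322 + 0.00327 + 0.0206 = 0.02709
Old tax = $1,645,953 × 0.02709 = $44,588.86677
New tax = $1,402,351.26 × 0.02709 = $37,989.6956334
Reduction = $44,588.86677 − $37,989.6956334 = $6,599.1711366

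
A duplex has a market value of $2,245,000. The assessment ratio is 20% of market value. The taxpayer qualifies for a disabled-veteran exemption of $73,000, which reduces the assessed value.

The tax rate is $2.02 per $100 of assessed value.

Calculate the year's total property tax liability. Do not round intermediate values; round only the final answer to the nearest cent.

$7,595.20

Assessed value = $2,245,000 × 0.2 = $449,000
Taxable value = $449,000 − $73,000 = $376,000
Tax = $376,000 × 0.0202 = $7,595.2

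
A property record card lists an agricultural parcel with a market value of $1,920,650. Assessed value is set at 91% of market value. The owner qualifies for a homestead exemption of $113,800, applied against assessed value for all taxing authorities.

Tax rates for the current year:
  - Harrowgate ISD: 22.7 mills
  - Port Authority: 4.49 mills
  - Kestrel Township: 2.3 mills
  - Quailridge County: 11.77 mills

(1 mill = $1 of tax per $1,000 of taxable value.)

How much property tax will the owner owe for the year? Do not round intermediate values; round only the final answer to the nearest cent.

Assessed value = $1,920,650 × 0.91 = $1,747,791.5
Taxable value = $1,747,791.5 − $113,800 = $1,633,991.5
Harrowgate ISD: $1,633,991.5 × 0.0227 = $37,091.60705
Port Authority: $1,633,991.5 × 0.00449 = $7,336.621835
Kestrel Township: $1,633,991.5 × 0.0023 = $3,758.18045
Quailridge County: $1,633,991.5 × 0.01177 = $19,232.079955
Total = $37,091.60705 + $7,336.621835 + $3,758.18045 + $19,232.079955 = $67,418.48929

$67,418.49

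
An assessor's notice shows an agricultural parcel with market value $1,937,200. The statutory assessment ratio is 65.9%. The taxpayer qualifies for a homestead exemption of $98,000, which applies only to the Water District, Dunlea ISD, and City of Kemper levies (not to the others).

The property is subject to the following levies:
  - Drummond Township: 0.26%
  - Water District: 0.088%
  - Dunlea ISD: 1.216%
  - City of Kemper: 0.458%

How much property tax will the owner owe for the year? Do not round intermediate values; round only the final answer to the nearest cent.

Assessed value = $1,937,200 × 0.659 = $1,276,614.8
Drummond Township: $1,276,614.8 × 0.0026 = $3,319.19848
Water District: ($1,276,614.8 − $98,000) × 0.00088 = $1,178,614.8 × 0.00088 = $1,037.181024
Dunlea ISD: ($1,276,614.8 − $98,000) × 0.01216 = $1,178,614.8 × 0.01216 = $14,331.955968
City of Kemper: ($1,276,614.8 − $98,000) × 0.00458 = $1,178,614.8 × 0.00458 = $5,398.055784
Total = $24,086.391256

$24,086.39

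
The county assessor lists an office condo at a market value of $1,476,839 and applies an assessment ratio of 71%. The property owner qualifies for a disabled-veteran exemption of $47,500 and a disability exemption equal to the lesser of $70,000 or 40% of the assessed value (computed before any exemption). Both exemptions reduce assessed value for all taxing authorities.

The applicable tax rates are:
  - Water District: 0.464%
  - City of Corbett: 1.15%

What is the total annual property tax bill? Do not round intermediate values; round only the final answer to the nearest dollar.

Assessed value = $1,476,839 × 0.71 = $1,048,555.69
Disability exemption = min($70,000, 40% × $1,048,555.69) = min($70,000, $419,422.276) = $70,000 (dollar cap binds)
Taxable value = $1,048,555.69 − $47,500 − $70,000 = $931,055.69
Water District: $931,055.69 × 0.00464 = $4,320.0984016
City of Corbett: $931,055.69 × 0.0115 = $10,707.140435
Total = $15,027.2388366

$15,027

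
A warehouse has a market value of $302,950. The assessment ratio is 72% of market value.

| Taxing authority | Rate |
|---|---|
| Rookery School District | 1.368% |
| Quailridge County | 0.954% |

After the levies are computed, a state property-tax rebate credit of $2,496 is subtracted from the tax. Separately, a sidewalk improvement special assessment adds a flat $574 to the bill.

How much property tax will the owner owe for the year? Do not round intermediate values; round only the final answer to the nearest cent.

$3,142.84

Assessed value = $302,950 × 0.72 = $218,124
Rookery School District: $218,124 × 0.01368 = $2,983.93632
Quailridge County: $218,124 × 0.00954 = $2,080.90296
Levies subtotal = $5,064.83928
After credit = $5,064.83928 − $2,496 = $2,568.83928
Total = $2,568.83928 + $574 = $3,142.83928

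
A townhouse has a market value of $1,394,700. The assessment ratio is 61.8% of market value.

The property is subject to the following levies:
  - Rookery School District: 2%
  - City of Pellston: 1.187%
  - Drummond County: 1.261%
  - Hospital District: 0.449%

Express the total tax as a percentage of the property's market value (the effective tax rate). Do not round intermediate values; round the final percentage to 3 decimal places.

Assessed value = $1,394,700 × 0.618 = $861,924.6
Rookery School District: $861,924.6 × 0.02 = $17,238.492
City of Pellston: $861,924.6 × 0.01187 = $10,231.045002
Drummond County: $861,924.6 × 0.01261 = $10,868.869206
Hospital District: $861,924.6 × 0.00449 = $3,870.041454
Total tax = $42,208.447662
Effective rate = $42,208.447662 ÷ $1,394,700 = 3.026% of market value

3.026%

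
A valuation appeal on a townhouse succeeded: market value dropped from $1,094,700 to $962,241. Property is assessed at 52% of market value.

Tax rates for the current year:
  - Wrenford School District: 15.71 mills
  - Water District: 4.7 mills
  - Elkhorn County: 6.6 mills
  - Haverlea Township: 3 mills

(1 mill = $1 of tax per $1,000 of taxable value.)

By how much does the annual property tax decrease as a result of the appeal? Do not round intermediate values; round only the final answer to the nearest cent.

$2,067.05

Old assessed value = $1,094,700 × 0.52 = $569,244
New assessed value = $962,241 × 0.52 = $500,365.32
Combined rate = 0.01571 + 0.0047 + 0.0066 + 0.003 = 0.03001
Old tax = $569,244 × 0.03001 = $17,083.01244
New tax = $500,365.32 × 0.03001 = $15,015.9632532
Reduction = $17,083.01244 − $15,015.9632532 = $2,067.0491868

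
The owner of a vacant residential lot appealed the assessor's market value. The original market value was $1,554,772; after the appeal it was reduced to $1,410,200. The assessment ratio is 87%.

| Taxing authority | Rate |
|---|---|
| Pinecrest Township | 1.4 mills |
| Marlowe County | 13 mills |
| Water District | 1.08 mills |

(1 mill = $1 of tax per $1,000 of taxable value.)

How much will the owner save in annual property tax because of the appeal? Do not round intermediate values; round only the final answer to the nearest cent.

$1,947.04

Old assessed value = $1,554,772 × 0.87 = $1,352,651.64
New assessed value = $1,410,200 × 0.87 = $1,226,874
Combined rate = 0.0014 + 0.013 + 0.00108 = 0.01548
Old tax = $1,352,651.64 × 0.01548 = $20,939.0473872
New tax = $1,226,874 × 0.01548 = $18,992.00952
Reduction = $20,939.0473872 − $18,992.00952 = $1,947.0378672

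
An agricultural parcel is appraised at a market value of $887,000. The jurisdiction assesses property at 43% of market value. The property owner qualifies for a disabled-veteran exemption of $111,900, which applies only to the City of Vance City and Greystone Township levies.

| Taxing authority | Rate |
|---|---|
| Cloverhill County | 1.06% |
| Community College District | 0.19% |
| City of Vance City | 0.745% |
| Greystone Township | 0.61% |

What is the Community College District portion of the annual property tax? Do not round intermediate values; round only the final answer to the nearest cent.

$724.68

Assessed value = $887,000 × 0.43 = $381,410
Community College District taxable value = $381,410 (exemption does not apply)
Community College District levy = $381,410 × 0.0019 = $724.679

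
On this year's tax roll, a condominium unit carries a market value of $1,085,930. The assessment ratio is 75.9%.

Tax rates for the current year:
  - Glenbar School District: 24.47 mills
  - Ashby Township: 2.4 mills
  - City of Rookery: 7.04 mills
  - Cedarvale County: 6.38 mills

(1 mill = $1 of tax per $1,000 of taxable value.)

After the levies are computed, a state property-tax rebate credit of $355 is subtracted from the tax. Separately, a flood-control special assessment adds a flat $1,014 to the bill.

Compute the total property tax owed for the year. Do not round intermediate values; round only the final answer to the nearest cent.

Assessed value = $1,085,930 × 0.759 = $824,220.87
Glenbar School District: $824,220.87 × 0.02447 = $20,168.6846889
Ashby Township: $824,220.87 × 0.0024 = $1,978.130088
City of Rookery: $824,220.87 × 0.00704 = $5,802.5149248
Cedarvale County: $824,220.87 × 0.00638 = $5,258.5291506
Levies subtotal = $33,207.8588523
After credit = $33,207.8588523 − $355 = $32,852.8588523
Total = $32,852.8588523 + $1,014 = $33,866.8588523

$33,866.86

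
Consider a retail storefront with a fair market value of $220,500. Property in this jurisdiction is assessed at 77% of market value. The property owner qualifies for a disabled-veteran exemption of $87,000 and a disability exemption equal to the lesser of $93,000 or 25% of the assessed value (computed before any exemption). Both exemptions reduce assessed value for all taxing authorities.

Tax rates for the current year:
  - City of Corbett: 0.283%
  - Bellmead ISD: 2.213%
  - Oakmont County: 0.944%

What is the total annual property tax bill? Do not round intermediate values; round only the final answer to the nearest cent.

$1,387.65

Assessed value = $220,500 × 0.77 = $169,785
Disability exemption = min($93,000, 25% × $169,785) = min($93,000, $42,446.25) = $42,446.25 (percentage binds)
Taxable value = $169,785 − $87,000 − $42,446.25 = $40,338.75
City of Corbett: $40,338.75 × 0.00283 = $114.1586625
Bellmead ISD: $40,338.75 × 0.02213 = $892.6965375
Oakmont County: $40,338.75 × 0.00944 = $380.7978
Total = $1,387.653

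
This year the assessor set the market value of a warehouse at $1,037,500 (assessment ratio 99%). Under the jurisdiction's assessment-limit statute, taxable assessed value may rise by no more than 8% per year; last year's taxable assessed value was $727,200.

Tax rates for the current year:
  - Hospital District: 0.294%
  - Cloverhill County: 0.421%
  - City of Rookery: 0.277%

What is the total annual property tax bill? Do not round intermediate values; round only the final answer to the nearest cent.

$7,790.93

Uncapped assessed value = $1,037,500 × 0.99 = $1,027,125
Cap limit = $727,200 × 1.08 = $785,376
Taxable assessed value = min($1,027,125, $785,376) = $785,376 (cap binds)
Hospital District: $785,376 × 0.00294 = $2,309.00544
Cloverhill County: $785,376 × 0.00421 = $3,306.43296
City of Rookery: $785,376 × 0.00277 = $2,175.49152
Total = $7,790.92992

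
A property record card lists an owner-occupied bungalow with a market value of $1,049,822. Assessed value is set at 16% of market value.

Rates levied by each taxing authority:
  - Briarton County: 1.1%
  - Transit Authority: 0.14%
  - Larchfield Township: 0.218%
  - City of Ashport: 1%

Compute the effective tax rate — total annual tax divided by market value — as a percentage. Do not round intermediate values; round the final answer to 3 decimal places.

0.393%

Assessed value = $1,049,822 × 0.16 = $167,971.52
Briarton County: $167,971.52 × 0.011 = $1,847.68672
Transit Authority: $167,971.52 × 0.0014 = $235.160128
Larchfield Township: $167,971.52 × 0.00218 = $366.1779136
City of Ashport: $167,971.52 × 0.01 = $1,679.7152
Total tax = $4,128.7399616
Effective rate = $4,128.7399616 ÷ $1,049,822 = 0.393% of market value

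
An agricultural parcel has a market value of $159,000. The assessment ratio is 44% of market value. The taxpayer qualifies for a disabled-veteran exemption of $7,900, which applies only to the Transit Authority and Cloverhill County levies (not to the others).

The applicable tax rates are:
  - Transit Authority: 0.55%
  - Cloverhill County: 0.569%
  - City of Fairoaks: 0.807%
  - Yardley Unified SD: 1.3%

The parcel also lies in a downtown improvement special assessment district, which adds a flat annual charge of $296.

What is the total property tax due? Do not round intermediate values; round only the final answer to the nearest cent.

$2,464.51

Assessed value = $159,000 × 0.44 = $69,960
Transit Authority: ($69,960 − $7,900) × 0.0055 = $62,060 × 0.0055 = $341.33
Cloverhill County: ($69,960 − $7,900) × 0.00569 = $62,060 × 0.00569 = $353.1214
City of Fairoaks: $69,960 × 0.00807 = $564.5772
Yardley Unified SD: $69,960 × 0.013 = $909.48
Levies subtotal = $2,168.5086
Total = $2,168.5086 + $296 = $2,464.5086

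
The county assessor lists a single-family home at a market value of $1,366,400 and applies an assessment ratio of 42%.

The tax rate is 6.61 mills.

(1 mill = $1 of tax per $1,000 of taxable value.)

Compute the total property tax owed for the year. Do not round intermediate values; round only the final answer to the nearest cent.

$3,793.40

Assessed value = $1,366,400 × 0.42 = $573,888
Tax = $573,888 × 0.00661 = $3,793.39968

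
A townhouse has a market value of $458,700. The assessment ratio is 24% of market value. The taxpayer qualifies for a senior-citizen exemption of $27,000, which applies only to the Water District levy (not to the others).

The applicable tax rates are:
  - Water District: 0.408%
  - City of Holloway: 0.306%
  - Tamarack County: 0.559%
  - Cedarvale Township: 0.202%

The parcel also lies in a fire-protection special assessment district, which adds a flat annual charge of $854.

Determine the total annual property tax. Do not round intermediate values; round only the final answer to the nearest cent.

$2,367.64

Assessed value = $458,700 × 0.24 = $110,088
Water District: ($110,088 − $27,000) × 0.00408 = $83,088 × 0.00408 = $338.99904
City of Holloway: $110,088 × 0.00306 = $336.86928
Tamarack County: $110,088 × 0.00559 = $615.39192
Cedarvale Township: $110,088 × 0.00202 = $222.37776
Levies subtotal = $1,513.638
Total = $1,513.638 + $854 = $2,367.638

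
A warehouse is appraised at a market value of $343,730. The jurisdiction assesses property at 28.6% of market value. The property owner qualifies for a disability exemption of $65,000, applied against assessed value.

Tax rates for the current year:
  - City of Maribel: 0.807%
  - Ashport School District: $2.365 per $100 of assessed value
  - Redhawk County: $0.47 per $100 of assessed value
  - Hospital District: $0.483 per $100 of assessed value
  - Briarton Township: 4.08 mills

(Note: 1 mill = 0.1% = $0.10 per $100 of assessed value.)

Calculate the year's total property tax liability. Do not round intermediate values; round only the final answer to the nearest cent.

Assessed value = $343,730 × 0.286 = $98,306.78
Taxable value = $98,306.78 − $65,000 = $33,306.78
City of Maribel: $33,306.78 × 0.00807 = $268.7857146
Ashport School District: $33,306.78 × 0.02365 = $787.705347
Redhawk County: $33,306.78 × 0.0047 = $156.541866
Hospital District: $33,306.78 × 0.00483 = $160.8717474
Briarton Township: $33,306.78 × 0.00408 = $135.8916624
Total = $1,509.7963374

$1,509.80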